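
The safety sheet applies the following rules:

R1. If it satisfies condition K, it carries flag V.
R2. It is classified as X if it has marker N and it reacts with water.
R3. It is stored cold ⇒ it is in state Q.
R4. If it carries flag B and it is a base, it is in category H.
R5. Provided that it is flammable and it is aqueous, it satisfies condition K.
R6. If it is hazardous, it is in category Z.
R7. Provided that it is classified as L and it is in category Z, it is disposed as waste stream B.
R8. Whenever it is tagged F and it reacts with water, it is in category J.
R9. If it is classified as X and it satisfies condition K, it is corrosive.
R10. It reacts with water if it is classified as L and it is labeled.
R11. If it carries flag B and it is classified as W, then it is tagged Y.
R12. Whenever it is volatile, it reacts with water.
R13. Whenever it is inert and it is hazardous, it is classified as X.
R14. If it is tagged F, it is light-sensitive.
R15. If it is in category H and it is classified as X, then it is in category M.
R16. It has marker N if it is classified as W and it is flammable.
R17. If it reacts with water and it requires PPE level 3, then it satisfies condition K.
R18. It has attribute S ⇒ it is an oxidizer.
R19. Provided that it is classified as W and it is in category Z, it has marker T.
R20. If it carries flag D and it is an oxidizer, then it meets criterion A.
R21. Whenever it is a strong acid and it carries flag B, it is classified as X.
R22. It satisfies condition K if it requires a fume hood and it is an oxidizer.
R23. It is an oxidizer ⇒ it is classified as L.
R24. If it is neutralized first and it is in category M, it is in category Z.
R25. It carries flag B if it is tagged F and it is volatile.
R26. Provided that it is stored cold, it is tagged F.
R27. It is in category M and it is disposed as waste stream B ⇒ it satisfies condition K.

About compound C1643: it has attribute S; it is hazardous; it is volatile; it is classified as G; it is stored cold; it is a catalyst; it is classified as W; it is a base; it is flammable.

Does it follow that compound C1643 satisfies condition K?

Yes

By R6 (it is hazardous): it is in category Z.
By R12 (it is volatile): it reacts with water.
By R16 (it is classified as W, it is flammable): it has marker N.
By R18 (it has attribute S): it is an oxidizer.
By R23 (it is an oxidizer): it is classified as L.
By R26 (it is stored cold): it is tagged F.
By R2 (it has marker N, it reacts with water): it is classified as X.
By R7 (it is classified as L, it is in category Z): it is disposed as waste stream B.
By R25 (it is tagged F, it is volatile): it carries flag B.
By R4 (it carries flag B, it is a base): it is in category H.
By R15 (it is in category H, it is classified as X): it is in category M.
By R27 (it is in category M, it is disposed as waste stream B): it satisfies condition K.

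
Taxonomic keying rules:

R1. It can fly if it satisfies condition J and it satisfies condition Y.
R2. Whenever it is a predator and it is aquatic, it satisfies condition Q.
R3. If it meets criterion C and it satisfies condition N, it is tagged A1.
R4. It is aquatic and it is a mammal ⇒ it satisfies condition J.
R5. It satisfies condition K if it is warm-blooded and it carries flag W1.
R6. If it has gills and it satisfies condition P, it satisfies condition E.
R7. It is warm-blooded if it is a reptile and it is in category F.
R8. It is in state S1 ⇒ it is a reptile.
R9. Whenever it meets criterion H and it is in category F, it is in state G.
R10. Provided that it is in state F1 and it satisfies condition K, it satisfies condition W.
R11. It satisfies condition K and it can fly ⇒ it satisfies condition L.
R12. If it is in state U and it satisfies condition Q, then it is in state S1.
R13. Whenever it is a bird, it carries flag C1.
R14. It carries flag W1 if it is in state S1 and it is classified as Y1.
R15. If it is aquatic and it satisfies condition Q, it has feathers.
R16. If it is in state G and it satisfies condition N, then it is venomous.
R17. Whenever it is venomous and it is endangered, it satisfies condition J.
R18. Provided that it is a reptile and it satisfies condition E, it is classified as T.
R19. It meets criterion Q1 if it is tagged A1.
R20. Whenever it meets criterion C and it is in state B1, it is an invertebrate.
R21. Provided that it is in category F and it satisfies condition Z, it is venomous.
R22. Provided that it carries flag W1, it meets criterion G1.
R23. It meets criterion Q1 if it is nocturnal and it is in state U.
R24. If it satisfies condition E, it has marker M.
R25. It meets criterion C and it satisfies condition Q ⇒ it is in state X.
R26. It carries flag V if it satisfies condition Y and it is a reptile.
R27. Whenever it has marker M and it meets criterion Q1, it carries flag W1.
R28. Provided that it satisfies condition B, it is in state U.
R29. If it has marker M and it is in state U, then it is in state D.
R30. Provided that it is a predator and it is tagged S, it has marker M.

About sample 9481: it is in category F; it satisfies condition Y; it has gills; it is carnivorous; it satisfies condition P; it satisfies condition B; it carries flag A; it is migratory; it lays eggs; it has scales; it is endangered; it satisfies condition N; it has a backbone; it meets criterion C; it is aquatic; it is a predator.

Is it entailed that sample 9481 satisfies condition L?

Forward chaining from the given facts derives: satisfies condition Q, is tagged A1, satisfies condition E, has feathers, meets criterion Q1, has marker M, is in state X, carries flag W1, is in state U, is in state D, is in state S1, meets criterion G1, is a reptile, is classified as T, carries flag V, is warm-blooded, satisfies condition K.
The only rule concluding "it satisfies condition L" is R11, which needs "it can fly"; that is never established.

No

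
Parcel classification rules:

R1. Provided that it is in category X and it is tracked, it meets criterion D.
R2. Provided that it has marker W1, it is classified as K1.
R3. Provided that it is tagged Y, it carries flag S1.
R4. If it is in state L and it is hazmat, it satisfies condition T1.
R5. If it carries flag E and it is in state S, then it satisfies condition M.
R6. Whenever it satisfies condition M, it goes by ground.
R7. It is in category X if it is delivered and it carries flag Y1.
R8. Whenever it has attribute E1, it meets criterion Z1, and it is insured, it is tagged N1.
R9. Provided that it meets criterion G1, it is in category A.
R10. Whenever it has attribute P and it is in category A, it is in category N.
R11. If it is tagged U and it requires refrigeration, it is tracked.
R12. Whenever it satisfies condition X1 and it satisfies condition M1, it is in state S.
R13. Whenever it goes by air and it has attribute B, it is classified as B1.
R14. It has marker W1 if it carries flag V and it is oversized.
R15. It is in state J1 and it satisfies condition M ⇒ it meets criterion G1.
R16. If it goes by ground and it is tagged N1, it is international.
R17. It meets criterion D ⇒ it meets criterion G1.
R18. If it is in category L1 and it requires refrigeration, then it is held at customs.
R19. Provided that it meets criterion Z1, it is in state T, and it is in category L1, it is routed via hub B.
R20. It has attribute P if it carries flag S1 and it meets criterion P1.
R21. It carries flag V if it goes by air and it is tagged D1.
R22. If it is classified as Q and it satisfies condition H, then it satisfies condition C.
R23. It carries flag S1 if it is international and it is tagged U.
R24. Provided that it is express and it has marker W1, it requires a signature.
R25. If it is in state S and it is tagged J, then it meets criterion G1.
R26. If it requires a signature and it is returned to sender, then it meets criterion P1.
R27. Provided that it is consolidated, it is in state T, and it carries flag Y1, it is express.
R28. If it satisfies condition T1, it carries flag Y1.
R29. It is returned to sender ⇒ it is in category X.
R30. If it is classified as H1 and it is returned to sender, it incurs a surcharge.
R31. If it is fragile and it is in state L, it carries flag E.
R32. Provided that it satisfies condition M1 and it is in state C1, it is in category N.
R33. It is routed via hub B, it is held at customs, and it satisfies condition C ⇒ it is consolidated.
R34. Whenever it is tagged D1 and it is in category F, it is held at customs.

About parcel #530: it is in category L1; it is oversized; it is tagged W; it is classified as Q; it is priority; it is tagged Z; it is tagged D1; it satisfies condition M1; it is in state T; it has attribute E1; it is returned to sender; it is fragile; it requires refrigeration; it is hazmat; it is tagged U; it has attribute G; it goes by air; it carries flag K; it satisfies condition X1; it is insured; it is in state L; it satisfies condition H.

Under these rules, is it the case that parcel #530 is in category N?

Forward chaining from the given facts derives: satisfies condition T1, is tracked, is in state S, is held at customs, carries flag V, satisfies condition C, carries flag Y1, is in category X, carries flag E, meets criterion D, satisfies condition M, goes by ground, has marker W1, meets criterion G1, is classified as K1, is in category A.
Rules concluding "it is in category N": R10 needs "it has attribute P"; R32 needs "it is in state C1" — none of these are established.

No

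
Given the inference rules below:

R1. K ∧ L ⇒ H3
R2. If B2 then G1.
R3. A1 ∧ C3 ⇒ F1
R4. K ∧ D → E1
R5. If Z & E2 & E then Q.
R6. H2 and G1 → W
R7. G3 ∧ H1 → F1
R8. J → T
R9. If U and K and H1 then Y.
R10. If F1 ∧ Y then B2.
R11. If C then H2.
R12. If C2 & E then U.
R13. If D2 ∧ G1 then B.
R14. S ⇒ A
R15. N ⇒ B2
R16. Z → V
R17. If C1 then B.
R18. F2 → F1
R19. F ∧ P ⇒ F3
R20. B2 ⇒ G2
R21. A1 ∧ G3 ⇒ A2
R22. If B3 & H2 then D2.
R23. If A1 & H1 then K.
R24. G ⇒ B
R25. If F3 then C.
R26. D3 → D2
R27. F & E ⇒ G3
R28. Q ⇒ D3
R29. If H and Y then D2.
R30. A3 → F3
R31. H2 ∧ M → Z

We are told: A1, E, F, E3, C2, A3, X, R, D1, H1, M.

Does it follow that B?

Forward chaining from the given facts derives: U, K, G3, F3, F1, Y, B2, G2, A2, C, G1, H2, Z, W, V.
Rules concluding B: R13 needs D2; R17 needs C1; R24 needs G — none of these are established.

No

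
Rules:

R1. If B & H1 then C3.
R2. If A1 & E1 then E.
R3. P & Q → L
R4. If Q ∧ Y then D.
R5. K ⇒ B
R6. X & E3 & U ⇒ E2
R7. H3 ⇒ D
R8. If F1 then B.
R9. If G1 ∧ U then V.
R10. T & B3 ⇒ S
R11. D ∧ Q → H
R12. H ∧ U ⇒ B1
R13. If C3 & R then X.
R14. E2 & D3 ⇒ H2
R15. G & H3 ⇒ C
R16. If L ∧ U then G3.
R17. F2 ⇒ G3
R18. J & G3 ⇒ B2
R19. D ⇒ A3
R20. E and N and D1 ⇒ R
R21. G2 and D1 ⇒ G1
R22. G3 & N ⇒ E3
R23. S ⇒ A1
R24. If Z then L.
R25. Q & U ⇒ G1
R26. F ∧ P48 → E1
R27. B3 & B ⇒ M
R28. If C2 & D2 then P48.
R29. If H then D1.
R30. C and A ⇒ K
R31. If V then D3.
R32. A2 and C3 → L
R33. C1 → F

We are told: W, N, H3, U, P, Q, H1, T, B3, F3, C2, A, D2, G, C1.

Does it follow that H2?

Yes

L  (by R3: P, Q)
D  (by R7: H3)
S  (by R10: T, B3)
H  (by R11: D, Q)
C  (by R15: G, H3)
G3  (by R16: L, U)
E3  (by R22: G3, N)
A1  (by R23: S)
G1  (by R25: Q, U)
P48  (by R28: C2, D2)
D1  (by R29: H)
K  (by R30: C, A)
F  (by R33: C1)
B  (by R5: K)
V  (by R9: G1, U)
E1  (by R26: F, P48)
D3  (by R31: V)
C3  (by R1: B, H1)
E  (by R2: A1, E1)
R  (by R20: E, N, D1)
X  (by R13: C3, R)
E2  (by R6: X, E3, U)
H2  (by R14: E2, D3)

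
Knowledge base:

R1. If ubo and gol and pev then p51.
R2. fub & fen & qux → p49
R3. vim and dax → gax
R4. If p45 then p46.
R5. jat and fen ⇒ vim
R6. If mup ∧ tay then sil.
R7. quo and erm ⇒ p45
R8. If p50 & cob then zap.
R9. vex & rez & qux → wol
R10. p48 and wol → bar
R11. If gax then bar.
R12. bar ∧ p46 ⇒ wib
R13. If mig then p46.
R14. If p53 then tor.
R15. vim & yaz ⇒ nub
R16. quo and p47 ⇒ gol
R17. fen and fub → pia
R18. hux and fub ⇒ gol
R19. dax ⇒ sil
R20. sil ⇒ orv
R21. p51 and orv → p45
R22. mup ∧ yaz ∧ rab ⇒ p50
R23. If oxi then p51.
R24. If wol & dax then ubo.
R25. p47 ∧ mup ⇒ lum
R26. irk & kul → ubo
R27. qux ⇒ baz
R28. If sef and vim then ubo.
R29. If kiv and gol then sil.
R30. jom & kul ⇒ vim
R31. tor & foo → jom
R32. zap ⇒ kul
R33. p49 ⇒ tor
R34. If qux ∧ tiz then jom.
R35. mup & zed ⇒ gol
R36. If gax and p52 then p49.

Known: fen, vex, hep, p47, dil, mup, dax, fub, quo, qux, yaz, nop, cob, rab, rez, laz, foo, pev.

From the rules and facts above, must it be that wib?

Yes

p49  (by R2: fub, fen, qux)
wol  (by R9: vex, rez, qux)
gol  (by R16: quo, p47)
sil  (by R19: dax)
orv  (by R20: sil)
p50  (by R22: mup, yaz, rab)
ubo  (by R24: wol, dax)
tor  (by R33: p49)
p51  (by R1: ubo, gol, pev)
zap  (by R8: p50, cob)
p45  (by R21: p51, orv)
jom  (by R31: tor, foo)
kul  (by R32: zap)
p46  (by R4: p45)
vim  (by R30: jom, kul)
gax  (by R3: vim, dax)
bar  (by R11: gax)
wib  (by R12: bar, p46)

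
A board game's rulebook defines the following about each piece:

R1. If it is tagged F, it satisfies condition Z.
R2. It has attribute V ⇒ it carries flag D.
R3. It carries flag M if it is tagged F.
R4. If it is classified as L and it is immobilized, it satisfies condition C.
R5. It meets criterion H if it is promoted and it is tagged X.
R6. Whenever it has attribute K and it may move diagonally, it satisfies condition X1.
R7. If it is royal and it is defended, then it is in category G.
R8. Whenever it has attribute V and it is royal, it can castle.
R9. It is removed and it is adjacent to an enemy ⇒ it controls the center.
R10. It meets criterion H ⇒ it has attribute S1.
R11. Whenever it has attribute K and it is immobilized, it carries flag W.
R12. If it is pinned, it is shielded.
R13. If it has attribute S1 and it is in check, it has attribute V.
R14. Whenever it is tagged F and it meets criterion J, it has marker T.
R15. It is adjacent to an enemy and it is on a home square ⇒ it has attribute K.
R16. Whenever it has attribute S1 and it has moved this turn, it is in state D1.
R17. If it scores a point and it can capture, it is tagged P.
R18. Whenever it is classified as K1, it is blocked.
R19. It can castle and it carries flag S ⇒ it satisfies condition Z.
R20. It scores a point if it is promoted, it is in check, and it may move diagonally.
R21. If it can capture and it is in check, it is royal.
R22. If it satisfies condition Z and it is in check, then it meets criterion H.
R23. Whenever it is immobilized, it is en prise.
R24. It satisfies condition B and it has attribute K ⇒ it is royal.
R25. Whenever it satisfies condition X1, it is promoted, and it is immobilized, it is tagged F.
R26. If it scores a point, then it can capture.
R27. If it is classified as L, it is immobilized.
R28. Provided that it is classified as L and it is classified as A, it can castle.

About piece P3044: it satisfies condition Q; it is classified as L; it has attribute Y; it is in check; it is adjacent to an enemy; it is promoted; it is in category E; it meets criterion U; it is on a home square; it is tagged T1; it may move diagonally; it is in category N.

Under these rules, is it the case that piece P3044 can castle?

By R15 (it is adjacent to an enemy, it is on a home square): it has attribute K.
By R20 (it is promoted, it is in check, it may move diagonally): it scores a point.
By R26 (it scores a point): it can capture.
By R27 (it is classified as L): it is immobilized.
By R6 (it has attribute K, it may move diagonally): it satisfies condition X1.
By R21 (it can capture, it is in check): it is royal.
By R25 (it satisfies condition X1, it is promoted, it is immobilized): it is tagged F.
By R1 (it is tagged F): it satisfies condition Z.
By R22 (it satisfies condition Z, it is in check): it meets criterion H.
By R10 (it meets criterion H): it has attribute S1.
By R13 (it has attribute S1, it is in check): it has attribute V.
By R8 (it has attribute V, it is royal): it can castle.

Yes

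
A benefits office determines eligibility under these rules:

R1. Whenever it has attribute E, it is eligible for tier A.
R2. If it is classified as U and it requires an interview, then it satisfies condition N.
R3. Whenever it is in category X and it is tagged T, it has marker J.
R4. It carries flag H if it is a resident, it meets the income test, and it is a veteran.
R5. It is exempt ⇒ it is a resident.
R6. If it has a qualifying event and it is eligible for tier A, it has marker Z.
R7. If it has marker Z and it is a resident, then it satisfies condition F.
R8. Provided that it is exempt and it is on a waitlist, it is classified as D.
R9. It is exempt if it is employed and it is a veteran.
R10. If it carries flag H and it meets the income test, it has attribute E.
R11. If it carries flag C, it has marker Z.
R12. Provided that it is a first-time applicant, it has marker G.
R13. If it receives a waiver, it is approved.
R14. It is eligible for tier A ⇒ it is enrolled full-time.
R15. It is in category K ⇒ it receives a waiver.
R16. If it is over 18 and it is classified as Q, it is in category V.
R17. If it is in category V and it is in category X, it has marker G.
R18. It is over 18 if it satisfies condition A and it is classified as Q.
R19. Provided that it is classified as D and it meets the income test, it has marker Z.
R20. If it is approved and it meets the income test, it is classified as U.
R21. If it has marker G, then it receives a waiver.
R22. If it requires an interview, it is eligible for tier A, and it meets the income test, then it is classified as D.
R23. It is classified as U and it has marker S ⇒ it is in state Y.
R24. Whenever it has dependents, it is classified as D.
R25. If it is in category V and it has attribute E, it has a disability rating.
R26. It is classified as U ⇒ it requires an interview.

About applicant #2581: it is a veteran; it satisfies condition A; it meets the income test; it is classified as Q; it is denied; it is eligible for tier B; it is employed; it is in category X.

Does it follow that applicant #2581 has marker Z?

By R9 (it is employed, it is a veteran): it is exempt.
By R18 (it satisfies condition A, it is classified as Q): it is over 18.
By R5 (it is exempt): it is a resident.
By R16 (it is over 18, it is classified as Q): it is in category V.
By R17 (it is in category V, it is in category X): it has marker G.
By R21 (it has marker G): it receives a waiver.
By R4 (it is a resident, it meets the income test, it is a veteran): it carries flag H.
By R10 (it carries flag H, it meets the income test): it has attribute E.
By R13 (it receives a waiver): it is approved.
By R20 (it is approved, it meets the income test): it is classified as U.
By R26 (it is classified as U): it requires an interview.
By R1 (it has attribute E): it is eligible for tier A.
By R22 (it requires an interview, it is eligible for tier A, it meets the income test): it is classified as D.
By R19 (it is classified as D, it meets the income test): it has marker Z.

Yes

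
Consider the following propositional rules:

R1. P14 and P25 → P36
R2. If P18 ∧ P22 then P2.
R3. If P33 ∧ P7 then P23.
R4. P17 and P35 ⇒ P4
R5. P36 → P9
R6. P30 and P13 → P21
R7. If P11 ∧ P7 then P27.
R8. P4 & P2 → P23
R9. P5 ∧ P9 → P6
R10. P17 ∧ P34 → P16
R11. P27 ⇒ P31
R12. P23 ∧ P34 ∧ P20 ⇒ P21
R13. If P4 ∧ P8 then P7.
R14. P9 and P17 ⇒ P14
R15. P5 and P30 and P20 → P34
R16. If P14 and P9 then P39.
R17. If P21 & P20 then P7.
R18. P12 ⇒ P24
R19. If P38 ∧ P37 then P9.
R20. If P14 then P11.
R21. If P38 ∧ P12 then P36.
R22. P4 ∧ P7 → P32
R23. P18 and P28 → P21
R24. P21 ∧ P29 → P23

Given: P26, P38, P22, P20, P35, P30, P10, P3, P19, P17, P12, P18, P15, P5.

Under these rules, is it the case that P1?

Forward chaining from the given facts derives: P2, P4, P23, P34, P24, P36, P9, P6, P16, P21, P14, P39, P7, P11, P32, P27, P31.
No rule has P1 as its conclusion, and it is not among the given facts.

No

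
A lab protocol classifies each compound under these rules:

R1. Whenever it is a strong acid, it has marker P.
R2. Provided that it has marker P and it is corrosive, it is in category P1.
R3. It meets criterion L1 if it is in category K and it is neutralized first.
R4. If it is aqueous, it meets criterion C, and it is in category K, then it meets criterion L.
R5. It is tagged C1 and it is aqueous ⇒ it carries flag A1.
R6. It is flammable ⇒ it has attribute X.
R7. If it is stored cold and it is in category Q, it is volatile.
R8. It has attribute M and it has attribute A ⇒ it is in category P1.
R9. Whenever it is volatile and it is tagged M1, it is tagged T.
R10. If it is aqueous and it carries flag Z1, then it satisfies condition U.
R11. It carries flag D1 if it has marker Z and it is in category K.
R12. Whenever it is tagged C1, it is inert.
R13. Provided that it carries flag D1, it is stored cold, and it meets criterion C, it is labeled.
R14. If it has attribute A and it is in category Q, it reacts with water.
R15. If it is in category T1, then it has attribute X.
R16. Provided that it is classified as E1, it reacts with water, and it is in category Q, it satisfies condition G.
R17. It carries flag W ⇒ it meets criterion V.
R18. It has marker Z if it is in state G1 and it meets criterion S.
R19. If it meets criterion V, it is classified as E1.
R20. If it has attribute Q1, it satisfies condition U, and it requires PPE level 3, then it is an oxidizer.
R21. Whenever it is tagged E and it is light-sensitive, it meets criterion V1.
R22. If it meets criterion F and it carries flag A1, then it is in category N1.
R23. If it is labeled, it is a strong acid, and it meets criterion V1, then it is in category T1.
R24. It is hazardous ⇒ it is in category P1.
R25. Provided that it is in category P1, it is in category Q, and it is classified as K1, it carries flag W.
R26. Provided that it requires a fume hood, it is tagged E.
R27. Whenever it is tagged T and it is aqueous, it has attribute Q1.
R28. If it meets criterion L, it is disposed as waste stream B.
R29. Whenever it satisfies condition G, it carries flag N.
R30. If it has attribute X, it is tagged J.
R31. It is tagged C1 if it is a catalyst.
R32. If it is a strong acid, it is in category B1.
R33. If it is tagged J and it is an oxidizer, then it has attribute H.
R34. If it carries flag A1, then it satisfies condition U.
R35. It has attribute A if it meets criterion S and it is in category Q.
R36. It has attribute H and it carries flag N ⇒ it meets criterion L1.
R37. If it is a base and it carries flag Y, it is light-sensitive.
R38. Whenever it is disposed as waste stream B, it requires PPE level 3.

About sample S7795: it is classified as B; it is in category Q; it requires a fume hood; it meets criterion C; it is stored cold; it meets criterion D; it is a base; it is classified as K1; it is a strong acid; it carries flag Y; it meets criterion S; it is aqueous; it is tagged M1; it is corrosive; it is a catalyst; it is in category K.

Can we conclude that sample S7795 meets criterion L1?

No

Forward chaining from the given facts derives: has marker P, is in category P1, meets criterion L, is volatile, is tagged T, carries flag W, is tagged E, has attribute Q1, is disposed as waste stream B, is tagged C1, is in category B1, has attribute A, is light-sensitive, requires PPE level 3, carries flag A1, is inert, reacts with water, meets criterion V, is classified as E1, meets criterion V1, satisfies condition U, satisfies condition G, is an oxidizer, carries flag N.
Rules concluding "it meets criterion L1": R3 needs "it is neutralized first"; R36 needs "it has attribute H" — none of these are established.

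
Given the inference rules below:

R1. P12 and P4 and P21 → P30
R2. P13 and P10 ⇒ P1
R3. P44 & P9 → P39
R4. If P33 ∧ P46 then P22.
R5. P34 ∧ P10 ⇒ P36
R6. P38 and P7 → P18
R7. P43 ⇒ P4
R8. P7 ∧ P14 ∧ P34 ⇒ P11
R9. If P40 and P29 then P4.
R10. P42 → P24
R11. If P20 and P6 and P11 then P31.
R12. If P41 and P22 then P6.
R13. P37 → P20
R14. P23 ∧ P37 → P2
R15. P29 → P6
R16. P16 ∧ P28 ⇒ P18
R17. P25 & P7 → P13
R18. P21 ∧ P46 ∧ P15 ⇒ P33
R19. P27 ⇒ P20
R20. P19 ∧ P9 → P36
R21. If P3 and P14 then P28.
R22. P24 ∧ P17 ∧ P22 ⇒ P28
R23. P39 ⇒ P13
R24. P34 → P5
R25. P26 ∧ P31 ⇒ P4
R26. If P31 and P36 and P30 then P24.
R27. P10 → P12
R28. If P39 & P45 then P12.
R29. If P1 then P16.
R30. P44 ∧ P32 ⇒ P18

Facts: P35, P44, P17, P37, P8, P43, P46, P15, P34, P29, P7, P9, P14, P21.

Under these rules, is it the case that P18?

Forward chaining from the given facts derives: P39, P4, P11, P20, P6, P33, P13, P5, P22, P31.
Rules concluding P18: R6 needs P38; R16 needs P16; R30 needs P32 — none of these are established.

No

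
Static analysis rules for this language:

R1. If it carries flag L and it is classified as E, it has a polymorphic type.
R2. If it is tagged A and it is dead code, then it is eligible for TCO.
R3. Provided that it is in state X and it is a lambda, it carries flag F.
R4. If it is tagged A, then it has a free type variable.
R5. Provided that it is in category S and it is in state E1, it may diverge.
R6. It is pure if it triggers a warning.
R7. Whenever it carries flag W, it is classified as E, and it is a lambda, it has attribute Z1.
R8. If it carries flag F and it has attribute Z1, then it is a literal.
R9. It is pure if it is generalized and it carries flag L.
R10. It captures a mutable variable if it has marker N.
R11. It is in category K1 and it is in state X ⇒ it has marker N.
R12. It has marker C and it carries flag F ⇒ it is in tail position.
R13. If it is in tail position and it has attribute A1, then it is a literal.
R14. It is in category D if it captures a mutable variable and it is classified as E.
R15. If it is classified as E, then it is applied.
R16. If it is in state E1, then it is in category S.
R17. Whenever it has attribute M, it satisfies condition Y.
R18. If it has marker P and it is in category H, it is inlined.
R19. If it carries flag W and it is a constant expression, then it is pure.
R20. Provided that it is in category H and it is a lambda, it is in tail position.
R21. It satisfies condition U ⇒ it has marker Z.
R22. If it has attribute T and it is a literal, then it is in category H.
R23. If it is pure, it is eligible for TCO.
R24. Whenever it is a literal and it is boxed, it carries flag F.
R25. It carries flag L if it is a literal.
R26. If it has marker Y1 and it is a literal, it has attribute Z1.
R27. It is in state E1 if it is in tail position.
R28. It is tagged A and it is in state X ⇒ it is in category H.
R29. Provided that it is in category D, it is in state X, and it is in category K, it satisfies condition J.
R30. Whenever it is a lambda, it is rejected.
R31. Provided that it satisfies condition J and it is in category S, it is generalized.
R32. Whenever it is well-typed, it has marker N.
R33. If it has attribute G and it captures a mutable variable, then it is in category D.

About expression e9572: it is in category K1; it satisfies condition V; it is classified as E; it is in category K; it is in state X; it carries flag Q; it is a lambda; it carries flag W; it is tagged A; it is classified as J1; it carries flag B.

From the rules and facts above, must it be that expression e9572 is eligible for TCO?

By R3 (it is in state X, it is a lambda): it carries flag F.
By R7 (it carries flag W, it is classified as E, it is a lambda): it has attribute Z1.
By R8 (it carries flag F, it has attribute Z1): it is a literal.
By R11 (it is in category K1, it is in state X): it has marker N.
By R25 (it is a literal): it carries flag L.
By R28 (it is tagged A, it is in state X): it is in category H.
By R10 (it has marker N): it captures a mutable variable.
By R14 (it captures a mutable variable, it is classified as E): it is in category D.
By R20 (it is in category H, it is a lambda): it is in tail position.
By R27 (it is in tail position): it is in state E1.
By R29 (it is in category D, it is in state X, it is in category K): it satisfies condition J.
By R16 (it is in state E1): it is in category S.
By R31 (it satisfies condition J, it is in category S): it is generalized.
By R9 (it is generalized, it carries flag L): it is pure.
By R23 (it is pure): it is eligible for TCO.

Yes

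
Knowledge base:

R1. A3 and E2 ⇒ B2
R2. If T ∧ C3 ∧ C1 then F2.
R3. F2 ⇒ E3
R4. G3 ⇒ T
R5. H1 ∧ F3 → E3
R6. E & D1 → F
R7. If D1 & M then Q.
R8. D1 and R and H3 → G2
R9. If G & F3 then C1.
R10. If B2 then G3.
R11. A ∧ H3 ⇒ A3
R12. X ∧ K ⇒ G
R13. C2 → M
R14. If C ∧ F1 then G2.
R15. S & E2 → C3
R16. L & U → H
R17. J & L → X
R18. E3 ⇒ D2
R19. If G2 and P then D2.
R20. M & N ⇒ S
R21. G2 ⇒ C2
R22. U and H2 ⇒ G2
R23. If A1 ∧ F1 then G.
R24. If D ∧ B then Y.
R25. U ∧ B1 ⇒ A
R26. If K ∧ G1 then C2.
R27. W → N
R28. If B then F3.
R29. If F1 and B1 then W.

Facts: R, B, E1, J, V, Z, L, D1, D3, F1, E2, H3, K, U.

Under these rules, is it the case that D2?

Forward chaining from the given facts derives: G2, H, X, C2, F3, G, M, Q, C1.
Rules concluding D2: R18 needs E3; R19 needs P — none of these are established.

No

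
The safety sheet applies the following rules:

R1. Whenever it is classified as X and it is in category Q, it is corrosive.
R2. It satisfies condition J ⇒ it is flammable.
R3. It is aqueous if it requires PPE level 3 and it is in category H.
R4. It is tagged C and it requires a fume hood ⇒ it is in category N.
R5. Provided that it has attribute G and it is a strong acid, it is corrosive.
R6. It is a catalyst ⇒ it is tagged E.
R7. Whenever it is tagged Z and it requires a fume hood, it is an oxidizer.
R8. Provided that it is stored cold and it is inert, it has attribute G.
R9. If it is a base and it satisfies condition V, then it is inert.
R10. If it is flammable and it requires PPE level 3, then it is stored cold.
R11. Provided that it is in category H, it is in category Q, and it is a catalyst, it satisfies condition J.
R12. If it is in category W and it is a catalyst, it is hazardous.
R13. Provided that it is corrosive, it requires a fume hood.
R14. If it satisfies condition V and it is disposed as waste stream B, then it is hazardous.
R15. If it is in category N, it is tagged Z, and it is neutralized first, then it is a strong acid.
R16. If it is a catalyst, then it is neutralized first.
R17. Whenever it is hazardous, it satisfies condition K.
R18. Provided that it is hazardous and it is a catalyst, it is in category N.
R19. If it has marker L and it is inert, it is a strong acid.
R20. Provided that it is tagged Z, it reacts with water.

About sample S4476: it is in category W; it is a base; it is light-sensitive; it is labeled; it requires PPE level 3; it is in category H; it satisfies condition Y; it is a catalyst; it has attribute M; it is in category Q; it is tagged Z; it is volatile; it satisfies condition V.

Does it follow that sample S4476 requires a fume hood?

By R9 (it is a base, it satisfies condition V): it is inert.
By R11 (it is in category H, it is in category Q, it is a catalyst): it satisfies condition J.
By R12 (it is in category W, it is a catalyst): it is hazardous.
By R16 (it is a catalyst): it is neutralized first.
By R18 (it is hazardous, it is a catalyst): it is in category N.
By R2 (it satisfies condition J): it is flammable.
By R10 (it is flammable, it requires PPE level 3): it is stored cold.
By R15 (it is in category N, it is tagged Z, it is neutralized first): it is a strong acid.
By R8 (it is stored cold, it is inert): it has attribute G.
By R5 (it has attribute G, it is a strong acid): it is corrosive.
By R13 (it is corrosive): it requires a fume hood.

Yes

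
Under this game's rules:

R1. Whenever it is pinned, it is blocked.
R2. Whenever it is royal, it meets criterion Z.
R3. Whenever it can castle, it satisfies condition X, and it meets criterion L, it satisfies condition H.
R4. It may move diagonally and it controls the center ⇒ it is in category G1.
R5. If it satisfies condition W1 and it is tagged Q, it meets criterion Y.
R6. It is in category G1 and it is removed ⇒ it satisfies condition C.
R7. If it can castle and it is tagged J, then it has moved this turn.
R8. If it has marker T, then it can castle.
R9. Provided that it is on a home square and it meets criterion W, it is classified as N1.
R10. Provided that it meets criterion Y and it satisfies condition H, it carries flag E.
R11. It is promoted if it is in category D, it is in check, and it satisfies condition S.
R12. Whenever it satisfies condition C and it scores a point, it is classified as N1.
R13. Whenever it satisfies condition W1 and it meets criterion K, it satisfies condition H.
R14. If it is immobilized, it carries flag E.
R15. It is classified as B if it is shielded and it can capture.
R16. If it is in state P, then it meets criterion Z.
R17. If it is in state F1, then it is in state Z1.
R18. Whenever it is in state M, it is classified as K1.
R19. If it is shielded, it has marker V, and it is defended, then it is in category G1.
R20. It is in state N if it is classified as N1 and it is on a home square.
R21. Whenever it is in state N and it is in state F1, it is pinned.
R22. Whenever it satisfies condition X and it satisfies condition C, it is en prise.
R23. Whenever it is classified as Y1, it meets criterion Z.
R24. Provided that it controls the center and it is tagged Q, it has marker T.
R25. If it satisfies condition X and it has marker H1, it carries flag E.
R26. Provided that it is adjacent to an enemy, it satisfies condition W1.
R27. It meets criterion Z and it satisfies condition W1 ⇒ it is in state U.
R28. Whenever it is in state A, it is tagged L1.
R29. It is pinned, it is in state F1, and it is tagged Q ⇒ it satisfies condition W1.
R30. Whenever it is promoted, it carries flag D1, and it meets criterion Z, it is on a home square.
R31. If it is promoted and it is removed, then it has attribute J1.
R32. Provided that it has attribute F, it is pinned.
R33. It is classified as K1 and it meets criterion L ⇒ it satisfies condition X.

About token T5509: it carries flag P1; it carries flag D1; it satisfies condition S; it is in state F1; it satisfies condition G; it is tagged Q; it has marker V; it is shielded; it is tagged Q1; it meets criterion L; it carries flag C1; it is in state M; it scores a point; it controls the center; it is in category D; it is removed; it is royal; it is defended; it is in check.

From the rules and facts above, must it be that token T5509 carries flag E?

By R2 (it is royal): it meets criterion Z.
By R11 (it is in category D, it is in check, it satisfies condition S): it is promoted.
By R18 (it is in state M): it is classified as K1.
By R19 (it is shielded, it has marker V, it is defended): it is in category G1.
By R24 (it controls the center, it is tagged Q): it has marker T.
By R30 (it is promoted, it carries flag D1, it meets criterion Z): it is on a home square.
By R33 (it is classified as K1, it meets criterion L): it satisfies condition X.
By R6 (it is in category G1, it is removed): it satisfies condition C.
By R8 (it has marker T): it can castle.
By R12 (it satisfies condition C, it scores a point): it is classified as N1.
By R20 (it is classified as N1, it is on a home square): it is in state N.
By R21 (it is in state N, it is in state F1): it is pinned.
By R29 (it is pinned, it is in state F1, it is tagged Q): it satisfies condition W1.
By R3 (it can castle, it satisfies condition X, it meets criterion L): it satisfies condition H.
By R5 (it satisfies condition W1, it is tagged Q): it meets criterion Y.
By R10 (it meets criterion Y, it satisfies condition H): it carries flag E.

Yes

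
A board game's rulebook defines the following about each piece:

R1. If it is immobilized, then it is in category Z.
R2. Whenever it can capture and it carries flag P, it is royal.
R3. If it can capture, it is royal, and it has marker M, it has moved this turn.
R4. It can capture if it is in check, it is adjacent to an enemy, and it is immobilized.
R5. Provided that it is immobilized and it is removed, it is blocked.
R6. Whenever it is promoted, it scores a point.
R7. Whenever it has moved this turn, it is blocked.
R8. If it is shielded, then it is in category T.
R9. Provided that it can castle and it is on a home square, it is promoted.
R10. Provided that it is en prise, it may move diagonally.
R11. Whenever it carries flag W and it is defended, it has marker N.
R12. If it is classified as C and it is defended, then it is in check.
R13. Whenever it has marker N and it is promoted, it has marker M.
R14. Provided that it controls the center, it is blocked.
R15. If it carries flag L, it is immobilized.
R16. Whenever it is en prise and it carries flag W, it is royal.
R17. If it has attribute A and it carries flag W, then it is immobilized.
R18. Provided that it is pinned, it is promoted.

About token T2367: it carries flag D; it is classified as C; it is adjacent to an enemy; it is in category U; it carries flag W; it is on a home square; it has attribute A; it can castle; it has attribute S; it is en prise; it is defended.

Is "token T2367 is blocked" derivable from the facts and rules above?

By R9 (it can castle, it is on a home square): it is promoted.
By R11 (it carries flag W, it is defended): it has marker N.
By R12 (it is classified as C, it is defended): it is in check.
By R13 (it has marker N, it is promoted): it has marker M.
By R16 (it is en prise, it carries flag W): it is royal.
By R17 (it has attribute A, it carries flag W): it is immobilized.
By R4 (it is in check, it is adjacent to an enemy, it is immobilized): it can capture.
By R3 (it can capture, it is royal, it has marker M): it has moved this turn.
By R7 (it has moved this turn): it is blocked.

Yes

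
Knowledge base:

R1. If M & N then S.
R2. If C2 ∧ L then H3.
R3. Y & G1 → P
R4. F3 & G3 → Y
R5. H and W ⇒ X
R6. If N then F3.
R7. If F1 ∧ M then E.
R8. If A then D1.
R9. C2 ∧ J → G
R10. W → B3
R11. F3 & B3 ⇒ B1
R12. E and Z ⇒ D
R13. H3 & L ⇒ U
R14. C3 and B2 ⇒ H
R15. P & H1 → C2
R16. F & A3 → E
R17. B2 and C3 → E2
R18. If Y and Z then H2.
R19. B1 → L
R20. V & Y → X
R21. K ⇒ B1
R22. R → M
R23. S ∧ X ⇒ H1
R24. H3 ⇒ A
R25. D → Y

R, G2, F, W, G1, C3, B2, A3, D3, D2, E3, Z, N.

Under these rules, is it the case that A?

Yes

F3  (by R6: N)
B3  (by R10: W)
B1  (by R11: F3, B3)
H  (by R14: C3, B2)
E  (by R16: F, A3)
L  (by R19: B1)
M  (by R22: R)
S  (by R1: M, N)
X  (by R5: H, W)
D  (by R12: E, Z)
H1  (by R23: S, X)
Y  (by R25: D)
P  (by R3: Y, G1)
C2  (by R15: P, H1)
H3  (by R2: C2, L)
A  (by R24: H3)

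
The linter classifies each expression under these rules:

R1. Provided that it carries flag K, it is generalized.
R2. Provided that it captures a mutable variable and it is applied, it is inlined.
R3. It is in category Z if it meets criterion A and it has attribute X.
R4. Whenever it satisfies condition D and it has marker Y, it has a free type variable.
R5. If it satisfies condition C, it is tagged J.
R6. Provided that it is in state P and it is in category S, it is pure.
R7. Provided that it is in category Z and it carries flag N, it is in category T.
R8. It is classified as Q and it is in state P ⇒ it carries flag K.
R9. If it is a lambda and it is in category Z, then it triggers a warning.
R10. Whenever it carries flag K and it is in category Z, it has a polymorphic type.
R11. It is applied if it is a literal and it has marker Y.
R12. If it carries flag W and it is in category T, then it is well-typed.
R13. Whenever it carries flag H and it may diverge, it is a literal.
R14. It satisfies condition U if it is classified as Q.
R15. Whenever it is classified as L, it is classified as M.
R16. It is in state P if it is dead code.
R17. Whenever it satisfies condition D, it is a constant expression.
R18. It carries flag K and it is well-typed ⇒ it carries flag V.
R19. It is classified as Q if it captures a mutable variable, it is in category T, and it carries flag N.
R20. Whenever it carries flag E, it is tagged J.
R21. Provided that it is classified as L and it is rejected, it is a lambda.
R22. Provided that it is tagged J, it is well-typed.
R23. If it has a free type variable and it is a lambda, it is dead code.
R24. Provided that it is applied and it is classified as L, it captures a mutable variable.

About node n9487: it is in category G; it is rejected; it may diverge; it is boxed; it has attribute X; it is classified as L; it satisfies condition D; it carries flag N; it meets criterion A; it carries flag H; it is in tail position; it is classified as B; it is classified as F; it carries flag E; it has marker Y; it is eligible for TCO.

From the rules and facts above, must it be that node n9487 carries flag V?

Yes

By R3 (it meets criterion A, it has attribute X): it is in category Z.
By R4 (it satisfies condition D, it has marker Y): it has a free type variable.
By R7 (it is in category Z, it carries flag N): it is in category T.
By R13 (it carries flag H, it may diverge): it is a literal.
By R20 (it carries flag E): it is tagged J.
By R21 (it is classified as L, it is rejected): it is a lambda.
By R22 (it is tagged J): it is well-typed.
By R23 (it has a free type variable, it is a lambda): it is dead code.
By R11 (it is a literal, it has marker Y): it is applied.
By R16 (it is dead code): it is in state P.
By R24 (it is applied, it is classified as L): it captures a mutable variable.
By R19 (it captures a mutable variable, it is in category T, it carries flag N): it is classified as Q.
By R8 (it is classified as Q, it is in state P): it carries flag K.
By R18 (it carries flag K, it is well-typed): it carries flag V.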